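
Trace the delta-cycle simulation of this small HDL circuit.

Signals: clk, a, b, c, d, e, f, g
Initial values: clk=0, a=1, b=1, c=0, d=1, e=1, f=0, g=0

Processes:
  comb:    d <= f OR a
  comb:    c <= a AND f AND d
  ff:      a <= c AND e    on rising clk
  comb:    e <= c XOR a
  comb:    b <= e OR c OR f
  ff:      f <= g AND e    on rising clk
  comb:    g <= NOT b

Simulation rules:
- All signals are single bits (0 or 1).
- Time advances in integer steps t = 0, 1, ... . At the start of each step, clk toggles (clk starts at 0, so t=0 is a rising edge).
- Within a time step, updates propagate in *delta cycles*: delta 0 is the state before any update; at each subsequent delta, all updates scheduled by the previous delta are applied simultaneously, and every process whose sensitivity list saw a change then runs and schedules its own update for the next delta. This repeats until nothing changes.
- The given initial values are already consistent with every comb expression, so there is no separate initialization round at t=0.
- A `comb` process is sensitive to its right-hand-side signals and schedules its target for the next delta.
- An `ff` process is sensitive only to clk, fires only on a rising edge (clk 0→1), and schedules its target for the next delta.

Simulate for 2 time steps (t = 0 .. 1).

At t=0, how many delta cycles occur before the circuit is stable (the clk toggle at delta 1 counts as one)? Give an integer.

5

[bits: b,d,g,a,f,clk,e,c]
t=0: Δ0=11010010 Δ1=11010110 Δ2=11000110 Δ3=10000100 Δ4=00000100 Δ5=00100100 | 5Δ
t=1: Δ0=00100100 Δ1=00100000 | 1Δ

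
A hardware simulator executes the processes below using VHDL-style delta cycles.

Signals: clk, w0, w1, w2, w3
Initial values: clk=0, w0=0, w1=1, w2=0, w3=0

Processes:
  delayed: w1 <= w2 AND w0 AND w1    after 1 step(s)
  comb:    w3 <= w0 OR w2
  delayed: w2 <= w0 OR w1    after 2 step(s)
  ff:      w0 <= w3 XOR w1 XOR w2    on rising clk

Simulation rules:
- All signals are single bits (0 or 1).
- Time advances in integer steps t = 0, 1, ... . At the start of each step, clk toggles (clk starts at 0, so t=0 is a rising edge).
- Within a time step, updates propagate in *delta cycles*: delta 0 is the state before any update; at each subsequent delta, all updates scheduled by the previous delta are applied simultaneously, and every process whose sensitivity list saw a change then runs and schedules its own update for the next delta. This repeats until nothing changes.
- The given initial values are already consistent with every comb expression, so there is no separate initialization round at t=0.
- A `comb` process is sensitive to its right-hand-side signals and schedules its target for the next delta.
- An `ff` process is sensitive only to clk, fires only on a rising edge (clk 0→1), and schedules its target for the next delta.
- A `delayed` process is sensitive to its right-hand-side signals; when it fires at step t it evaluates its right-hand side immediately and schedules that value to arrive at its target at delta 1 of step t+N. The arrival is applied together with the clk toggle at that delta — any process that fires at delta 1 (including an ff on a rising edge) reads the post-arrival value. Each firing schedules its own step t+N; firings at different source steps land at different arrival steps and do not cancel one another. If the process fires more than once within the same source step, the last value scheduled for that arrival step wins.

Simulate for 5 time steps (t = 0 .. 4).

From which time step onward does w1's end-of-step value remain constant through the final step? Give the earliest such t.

1

[bits: w1,w0,w2,w3,clk]
t=0: Δ0=10000 Δ1=10001 Δ2=11001 Δ3=11011 | 3Δ
t=1: Δ0=11011 Δ1=01010 | 1Δ
t=2: Δ0=01010 Δ1=01111 Δ2=00111 | 2Δ
t=3: Δ0=00111 Δ1=00110 | 1Δ
t=4: Δ0=00110 Δ1=00011 Δ2=01001 Δ3=01011 | 3Δ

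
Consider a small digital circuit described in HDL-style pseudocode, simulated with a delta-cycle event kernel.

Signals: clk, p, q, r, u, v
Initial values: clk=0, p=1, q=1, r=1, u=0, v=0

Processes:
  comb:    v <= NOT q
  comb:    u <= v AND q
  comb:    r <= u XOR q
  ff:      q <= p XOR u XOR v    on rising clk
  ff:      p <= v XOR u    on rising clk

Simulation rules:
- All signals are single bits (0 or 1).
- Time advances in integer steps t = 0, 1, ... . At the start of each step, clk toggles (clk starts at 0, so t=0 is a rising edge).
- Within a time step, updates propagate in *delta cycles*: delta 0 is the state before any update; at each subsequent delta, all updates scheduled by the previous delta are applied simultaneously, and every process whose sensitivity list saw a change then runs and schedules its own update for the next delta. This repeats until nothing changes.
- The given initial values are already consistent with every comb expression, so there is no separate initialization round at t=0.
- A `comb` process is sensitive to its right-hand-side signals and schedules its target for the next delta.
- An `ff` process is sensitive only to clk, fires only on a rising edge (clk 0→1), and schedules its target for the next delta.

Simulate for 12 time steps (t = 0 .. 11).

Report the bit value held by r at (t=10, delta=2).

0

t0.Δ0 q=1 p=1 clk=0 r=1 u=0 v=0
t0.Δ1 q=1 p=1 clk=1 r=1 u=0 v=0
t0.Δ2 q=1 p=0 clk=1 r=1 u=0 v=0
t1.Δ0 q=1 p=0 clk=1 r=1 u=0 v=0
t1.Δ1 q=1 p=0 clk=0 r=1 u=0 v=0
t2.Δ0 q=1 p=0 clk=0 r=1 u=0 v=0
t2.Δ1 q=1 p=0 clk=1 r=1 u=0 v=0
t2.Δ2 q=0 p=0 clk=1 r=1 u=0 v=0
t2.Δ3 q=0 p=0 clk=1 r=0 u=0 v=1
t3.Δ0 q=0 p=0 clk=1 r=0 u=0 v=1
t3.Δ1 q=0 p=0 clk=0 r=0 u=0 v=1
t4.Δ0 q=0 p=0 clk=0 r=0 u=0 v=1
t4.Δ1 q=0 p=0 clk=1 r=0 u=0 v=1
t4.Δ2 q=1 p=1 clk=1 r=0 u=0 v=1
t4.Δ3 q=1 p=1 clk=1 r=1 u=1 v=0
t4.Δ4 q=1 p=1 clk=1 r=0 u=0 v=0
t4.Δ5 q=1 p=1 clk=1 r=1 u=0 v=0
t5.Δ0 q=1 p=1 clk=1 r=1 u=0 v=0
t5.Δ1 q=1 p=1 clk=0 r=1 u=0 v=0
t6.Δ0 q=1 p=1 clk=0 r=1 u=0 v=0
t6.Δ1 q=1 p=1 clk=1 r=1 u=0 v=0
t6.Δ2 q=1 p=0 clk=1 r=1 u=0 v=0
t7.Δ0 q=1 p=0 clk=1 r=1 u=0 v=0
t7.Δ1 q=1 p=0 clk=0 r=1 u=0 v=0
t8.Δ0 q=1 p=0 clk=0 r=1 u=0 v=0
t8.Δ1 q=1 p=0 clk=1 r=1 u=0 v=0
t8.Δ2 q=0 p=0 clk=1 r=1 u=0 v=0
t8.Δ3 q=0 p=0 clk=1 r=0 u=0 v=1
t9.Δ0 q=0 p=0 clk=1 r=0 u=0 v=1
t9.Δ1 q=0 p=0 clk=0 r=0 u=0 v=1
t10.Δ0 q=0 p=0 clk=0 r=0 u=0 v=1
t10.Δ1 q=0 p=0 clk=1 r=0 u=0 v=1
t10.Δ2 q=1 p=1 clk=1 r=0 u=0 v=1
t10.Δ3 q=1 p=1 clk=1 r=1 u=1 v=0
t10.Δ4 q=1 p=1 clk=1 r=0 u=0 v=0
t10.Δ5 q=1 p=1 clk=1 r=1 u=0 v=0
t11.Δ0 q=1 p=1 clk=1 r=1 u=0 v=0
t11.Δ1 q=1 p=1 clk=0 r=1 u=0 v=0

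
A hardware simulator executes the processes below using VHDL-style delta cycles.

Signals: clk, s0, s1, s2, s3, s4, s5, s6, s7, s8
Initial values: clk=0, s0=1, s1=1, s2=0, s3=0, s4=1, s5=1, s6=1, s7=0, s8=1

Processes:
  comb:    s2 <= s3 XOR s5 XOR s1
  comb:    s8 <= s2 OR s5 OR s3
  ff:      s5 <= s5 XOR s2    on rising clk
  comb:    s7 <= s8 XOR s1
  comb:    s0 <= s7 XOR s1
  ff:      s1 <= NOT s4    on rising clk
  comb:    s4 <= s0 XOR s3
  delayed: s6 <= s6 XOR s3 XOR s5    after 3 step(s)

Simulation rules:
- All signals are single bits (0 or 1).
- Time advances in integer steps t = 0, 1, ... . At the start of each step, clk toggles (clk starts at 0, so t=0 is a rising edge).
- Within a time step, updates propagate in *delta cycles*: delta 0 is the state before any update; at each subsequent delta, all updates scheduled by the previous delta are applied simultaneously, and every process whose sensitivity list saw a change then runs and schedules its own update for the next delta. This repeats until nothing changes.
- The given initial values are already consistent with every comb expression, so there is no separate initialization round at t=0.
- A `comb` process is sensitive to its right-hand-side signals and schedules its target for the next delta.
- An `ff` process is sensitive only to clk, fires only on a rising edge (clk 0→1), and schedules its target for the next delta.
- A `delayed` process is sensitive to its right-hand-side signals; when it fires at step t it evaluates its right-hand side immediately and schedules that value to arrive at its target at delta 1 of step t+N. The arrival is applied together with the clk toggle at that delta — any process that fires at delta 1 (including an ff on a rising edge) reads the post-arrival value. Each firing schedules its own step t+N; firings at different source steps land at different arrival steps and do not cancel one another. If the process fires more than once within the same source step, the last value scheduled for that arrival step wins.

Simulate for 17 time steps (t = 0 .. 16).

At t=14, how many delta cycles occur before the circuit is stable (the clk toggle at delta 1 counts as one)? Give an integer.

7

t=0 Δ0: s4=1 s8=1 s0=1 s1=1 s6=1 clk=0 s5=1 s3=0 s7=0 s2=0
  Δ1: clk:0→1
  Δ2: s1:1→0
  Δ3: s0:1→0, s7:0→1, s2:0→1
  Δ4: s4:1→0, s0:0→1
  Δ5: s4:0→1
  (5Δ to stable)
t=1 Δ0: s4=1 s8=1 s0=1 s1=0 s6=1 clk=1 s5=1 s3=0 s7=1 s2=1
  Δ1: clk:1→0
  (1Δ to stable)
t=2 Δ0: s4=1 s8=1 s0=1 s1=0 s6=1 clk=0 s5=1 s3=0 s7=1 s2=1
  Δ1: clk:0→1
  Δ2: s5:1→0
  Δ3: s2:1→0
  Δ4: s8:1→0
  Δ5: s7:1→0
  Δ6: s0:1→0
  Δ7: s4:1→0
  (7Δ to stable)
t=3 Δ0: s4=0 s8=0 s0=0 s1=0 s6=1 clk=1 s5=0 s3=0 s7=0 s2=0
  Δ1: clk:1→0
  (1Δ to stable)
t=4 Δ0: s4=0 s8=0 s0=0 s1=0 s6=1 clk=0 s5=0 s3=0 s7=0 s2=0
  Δ1: clk:0→1
  Δ2: s1:0→1
  Δ3: s0:0→1, s7:0→1, s2:0→1
  Δ4: s4:0→1, s8:0→1, s0:1→0
  Δ5: s4:1→0, s7:1→0
  Δ6: s0:0→1
  Δ7: s4:0→1
  (7Δ to stable)
t=5 Δ0: s4=1 s8=1 s0=1 s1=1 s6=1 clk=1 s5=0 s3=0 s7=0 s2=1
  Δ1: clk:1→0
  (1Δ to stable)
t=6 Δ0: s4=1 s8=1 s0=1 s1=1 s6=1 clk=0 s5=0 s3=0 s7=0 s2=1
  Δ1: clk:0→1
  Δ2: s1:1→0, s5:0→1
  Δ3: s0:1→0, s7:0→1
  Δ4: s4:1→0, s0:0→1
  Δ5: s4:0→1
  (5Δ to stable)
t=7 Δ0: s4=1 s8=1 s0=1 s1=0 s6=1 clk=1 s5=1 s3=0 s7=1 s2=1
  Δ1: clk:1→0
  (1Δ to stable)
t=8 Δ0: s4=1 s8=1 s0=1 s1=0 s6=1 clk=0 s5=1 s3=0 s7=1 s2=1
  Δ1: clk:0→1
  Δ2: s5:1→0
  Δ3: s2:1→0
  Δ4: s8:1→0
  Δ5: s7:1→0
  Δ6: s0:1→0
  Δ7: s4:1→0
  (7Δ to stable)
t=9 Δ0: s4=0 s8=0 s0=0 s1=0 s6=1 clk=1 s5=0 s3=0 s7=0 s2=0
  Δ1: s6:1→0, clk:1→0
  (1Δ to stable)
t=10 Δ0: s4=0 s8=0 s0=0 s1=0 s6=0 clk=0 s5=0 s3=0 s7=0 s2=0
  Δ1: clk:0→1
  Δ2: s1:0→1
  Δ3: s0:0→1, s7:0→1, s2:0→1
  Δ4: s4:0→1, s8:0→1, s0:1→0
  Δ5: s4:1→0, s7:1→0
  Δ6: s0:0→1
  Δ7: s4:0→1
  (7Δ to stable)
t=11 Δ0: s4=1 s8=1 s0=1 s1=1 s6=0 clk=1 s5=0 s3=0 s7=0 s2=1
  Δ1: s6:0→1, clk:1→0
  (1Δ to stable)
t=12 Δ0: s4=1 s8=1 s0=1 s1=1 s6=1 clk=0 s5=0 s3=0 s7=0 s2=1
  Δ1: s6:1→0, clk:0→1
  Δ2: s1:1→0, s5:0→1
  Δ3: s0:1→0, s7:0→1
  Δ4: s4:1→0, s0:0→1
  Δ5: s4:0→1
  (5Δ to stable)
t=13 Δ0: s4=1 s8=1 s0=1 s1=0 s6=0 clk=1 s5=1 s3=0 s7=1 s2=1
  Δ1: clk:1→0
  (1Δ to stable)
t=14 Δ0: s4=1 s8=1 s0=1 s1=0 s6=0 clk=0 s5=1 s3=0 s7=1 s2=1
  Δ1: s6:0→1, clk:0→1
  Δ2: s5:1→0
  Δ3: s2:1→0
  Δ4: s8:1→0
  Δ5: s7:1→0
  Δ6: s0:1→0
  Δ7: s4:1→0
  (7Δ to stable)
t=15 Δ0: s4=0 s8=0 s0=0 s1=0 s6=1 clk=1 s5=0 s3=0 s7=0 s2=0
  Δ1: clk:1→0
  (1Δ to stable)
t=16 Δ0: s4=0 s8=0 s0=0 s1=0 s6=1 clk=0 s5=0 s3=0 s7=0 s2=0
  Δ1: clk:0→1
  Δ2: s1:0→1
  Δ3: s0:0→1, s7:0→1, s2:0→1
  Δ4: s4:0→1, s8:0→1, s0:1→0
  Δ5: s4:1→0, s7:1→0
  Δ6: s0:0→1
  Δ7: s4:0→1
  (7Δ to stable)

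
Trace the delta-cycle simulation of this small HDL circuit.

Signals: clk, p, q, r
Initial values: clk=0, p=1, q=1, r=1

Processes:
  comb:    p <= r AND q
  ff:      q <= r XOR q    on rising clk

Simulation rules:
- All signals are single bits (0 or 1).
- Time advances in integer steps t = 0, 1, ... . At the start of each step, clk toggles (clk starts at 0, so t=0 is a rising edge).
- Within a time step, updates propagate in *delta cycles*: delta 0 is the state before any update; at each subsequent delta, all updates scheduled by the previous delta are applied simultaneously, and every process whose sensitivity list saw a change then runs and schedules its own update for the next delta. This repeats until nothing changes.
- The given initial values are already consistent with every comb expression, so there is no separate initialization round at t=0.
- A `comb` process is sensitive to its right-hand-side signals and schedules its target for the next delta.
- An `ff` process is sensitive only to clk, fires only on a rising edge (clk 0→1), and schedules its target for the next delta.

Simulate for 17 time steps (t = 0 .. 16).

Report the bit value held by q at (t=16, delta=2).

0

[bits: q,clk,p,r]
t=0: Δ0=1011 Δ1=1111 Δ2=0111 Δ3=0101 | 3Δ
t=1: Δ0=0101 Δ1=0001 | 1Δ
t=2: Δ0=0001 Δ1=0101 Δ2=1101 Δ3=1111 | 3Δ
t=3: Δ0=1111 Δ1=1011 | 1Δ
t=4: Δ0=1011 Δ1=1111 Δ2=0111 Δ3=0101 | 3Δ
t=5: Δ0=0101 Δ1=0001 | 1Δ
t=6: Δ0=0001 Δ1=0101 Δ2=1101 Δ3=1111 | 3Δ
t=7: Δ0=1111 Δ1=1011 | 1Δ
t=8: Δ0=1011 Δ1=1111 Δ2=0111 Δ3=0101 | 3Δ
t=9: Δ0=0101 Δ1=0001 | 1Δ
t=10: Δ0=0001 Δ1=0101 Δ2=1101 Δ3=1111 | 3Δ
t=11: Δ0=1111 Δ1=1011 | 1Δ
t=12: Δ0=1011 Δ1=1111 Δ2=0111 Δ3=0101 | 3Δ
t=13: Δ0=0101 Δ1=0001 | 1Δ
t=14: Δ0=0001 Δ1=0101 Δ2=1101 Δ3=1111 | 3Δ
t=15: Δ0=1111 Δ1=1011 | 1Δ
t=16: Δ0=1011 Δ1=1111 Δ2=0111 Δ3=0101 | 3Δ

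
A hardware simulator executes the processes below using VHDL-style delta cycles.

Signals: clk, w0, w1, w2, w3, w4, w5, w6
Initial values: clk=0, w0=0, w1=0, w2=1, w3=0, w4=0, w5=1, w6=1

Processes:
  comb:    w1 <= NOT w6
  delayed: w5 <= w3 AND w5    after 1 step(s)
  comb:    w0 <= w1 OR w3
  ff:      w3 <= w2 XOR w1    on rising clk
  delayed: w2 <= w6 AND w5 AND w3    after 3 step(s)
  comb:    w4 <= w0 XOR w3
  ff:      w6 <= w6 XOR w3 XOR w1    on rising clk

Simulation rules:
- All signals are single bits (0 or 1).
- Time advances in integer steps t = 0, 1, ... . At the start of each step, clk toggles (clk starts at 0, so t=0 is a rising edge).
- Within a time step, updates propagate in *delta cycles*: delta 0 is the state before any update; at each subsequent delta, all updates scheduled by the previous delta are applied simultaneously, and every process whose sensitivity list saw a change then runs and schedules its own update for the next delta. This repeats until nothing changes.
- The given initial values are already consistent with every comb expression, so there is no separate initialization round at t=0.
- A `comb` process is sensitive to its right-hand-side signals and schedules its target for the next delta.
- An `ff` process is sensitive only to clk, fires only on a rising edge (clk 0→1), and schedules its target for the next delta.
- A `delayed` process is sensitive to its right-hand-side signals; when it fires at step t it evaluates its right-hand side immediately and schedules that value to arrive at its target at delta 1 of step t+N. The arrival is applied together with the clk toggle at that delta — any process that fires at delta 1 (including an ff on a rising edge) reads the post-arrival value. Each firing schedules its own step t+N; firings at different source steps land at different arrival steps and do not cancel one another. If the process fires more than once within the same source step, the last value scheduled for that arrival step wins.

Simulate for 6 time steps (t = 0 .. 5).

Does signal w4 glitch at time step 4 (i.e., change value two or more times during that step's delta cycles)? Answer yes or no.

t=0 Δ0: w6=1 w4=0 w0=0 w1=0 w2=1 clk=0 w3=0 w5=1
  Δ1: clk:0→1
  Δ2: w3:0→1
  Δ3: w4:0→1, w0:0→1
  Δ4: w4:1→0
  (4Δ to stable)
t=1 Δ0: w6=1 w4=0 w0=1 w1=0 w2=1 clk=1 w3=1 w5=1
  Δ1: clk:1→0
  (1Δ to stable)
t=2 Δ0: w6=1 w4=0 w0=1 w1=0 w2=1 clk=0 w3=1 w5=1
  Δ1: clk:0→1
  Δ2: w6:1→0
  Δ3: w1:0→1
  (3Δ to stable)
t=3 Δ0: w6=0 w4=0 w0=1 w1=1 w2=1 clk=1 w3=1 w5=1
  Δ1: clk:1→0
  (1Δ to stable)
t=4 Δ0: w6=0 w4=0 w0=1 w1=1 w2=1 clk=0 w3=1 w5=1
  Δ1: clk:0→1
  Δ2: w3:1→0
  Δ3: w4:0→1
  (3Δ to stable)
t=5 Δ0: w6=0 w4=1 w0=1 w1=1 w2=1 clk=1 w3=0 w5=1
  Δ1: w2:1→0, clk:1→0, w5:1→0
  (1Δ to stable)

no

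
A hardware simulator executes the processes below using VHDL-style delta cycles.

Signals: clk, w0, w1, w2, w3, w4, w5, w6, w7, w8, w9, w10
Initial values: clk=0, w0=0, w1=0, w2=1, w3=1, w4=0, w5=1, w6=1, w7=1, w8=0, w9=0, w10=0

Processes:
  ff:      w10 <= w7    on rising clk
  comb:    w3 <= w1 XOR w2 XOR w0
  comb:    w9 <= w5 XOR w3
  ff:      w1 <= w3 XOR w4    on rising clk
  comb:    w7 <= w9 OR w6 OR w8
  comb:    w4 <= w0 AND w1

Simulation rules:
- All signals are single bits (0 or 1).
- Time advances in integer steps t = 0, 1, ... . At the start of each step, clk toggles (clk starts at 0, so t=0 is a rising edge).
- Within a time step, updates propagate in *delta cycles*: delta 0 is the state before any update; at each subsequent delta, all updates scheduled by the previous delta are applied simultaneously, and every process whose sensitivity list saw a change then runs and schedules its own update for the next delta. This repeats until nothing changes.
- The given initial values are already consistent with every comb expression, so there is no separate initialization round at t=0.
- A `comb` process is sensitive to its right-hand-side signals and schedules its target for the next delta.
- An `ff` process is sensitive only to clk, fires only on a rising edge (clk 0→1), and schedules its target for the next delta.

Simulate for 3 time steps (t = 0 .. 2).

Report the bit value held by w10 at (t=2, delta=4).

t=0 Δ0: w5=1 w0=0 w6=1 w8=0 w2=1 w7=1 w4=0 w3=1 clk=0 w10=0 w9=0 w1=0
  Δ1: clk:0→1
  Δ2: w10:0→1, w1:0→1
  Δ3: w3:1→0
  Δ4: w9:0→1
  (4Δ to stable)
t=1 Δ0: w5=1 w0=0 w6=1 w8=0 w2=1 w7=1 w4=0 w3=0 clk=1 w10=1 w9=1 w1=1
  Δ1: clk:1→0
  (1Δ to stable)
t=2 Δ0: w5=1 w0=0 w6=1 w8=0 w2=1 w7=1 w4=0 w3=0 clk=0 w10=1 w9=1 w1=1
  Δ1: clk:0→1
  Δ2: w1:1→0
  Δ3: w3:0→1
  Δ4: w9:1→0
  (4Δ to stable)

1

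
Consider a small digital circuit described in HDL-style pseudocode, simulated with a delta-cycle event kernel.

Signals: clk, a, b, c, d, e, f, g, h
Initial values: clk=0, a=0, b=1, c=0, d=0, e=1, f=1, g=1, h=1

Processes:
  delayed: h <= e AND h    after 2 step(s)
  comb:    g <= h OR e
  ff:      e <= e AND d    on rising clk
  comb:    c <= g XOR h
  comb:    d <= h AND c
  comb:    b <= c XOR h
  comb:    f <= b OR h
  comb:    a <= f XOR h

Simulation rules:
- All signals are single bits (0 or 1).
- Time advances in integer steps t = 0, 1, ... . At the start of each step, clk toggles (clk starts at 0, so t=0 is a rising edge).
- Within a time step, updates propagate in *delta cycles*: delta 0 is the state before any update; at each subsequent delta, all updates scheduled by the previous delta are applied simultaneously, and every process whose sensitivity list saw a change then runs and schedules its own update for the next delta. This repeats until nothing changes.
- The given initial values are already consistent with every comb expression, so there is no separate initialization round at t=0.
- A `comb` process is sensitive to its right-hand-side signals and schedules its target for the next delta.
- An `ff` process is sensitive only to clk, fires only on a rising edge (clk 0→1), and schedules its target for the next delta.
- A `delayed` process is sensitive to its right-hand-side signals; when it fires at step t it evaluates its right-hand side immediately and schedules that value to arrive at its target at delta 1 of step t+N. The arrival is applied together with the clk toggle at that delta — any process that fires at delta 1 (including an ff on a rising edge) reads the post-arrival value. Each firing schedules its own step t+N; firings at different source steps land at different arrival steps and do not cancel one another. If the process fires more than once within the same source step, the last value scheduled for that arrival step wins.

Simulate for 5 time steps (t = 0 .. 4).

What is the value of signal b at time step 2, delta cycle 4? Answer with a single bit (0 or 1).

[bits: c,e,d,h,f,clk,b,a,g]
t=0: Δ0=010110101 Δ1=010111101 Δ2=000111101 | 2Δ
t=1: Δ0=000111101 Δ1=000110101 | 1Δ
t=2: Δ0=000110101 Δ1=000011101 Δ2=100011010 Δ3=000001110 Δ4=000011000 Δ5=000001010 Δ6=000001000 | 6Δ
t=3: Δ0=000001000 Δ1=000000000 | 1Δ
t=4: Δ0=000000000 Δ1=000001000 | 1Δ

0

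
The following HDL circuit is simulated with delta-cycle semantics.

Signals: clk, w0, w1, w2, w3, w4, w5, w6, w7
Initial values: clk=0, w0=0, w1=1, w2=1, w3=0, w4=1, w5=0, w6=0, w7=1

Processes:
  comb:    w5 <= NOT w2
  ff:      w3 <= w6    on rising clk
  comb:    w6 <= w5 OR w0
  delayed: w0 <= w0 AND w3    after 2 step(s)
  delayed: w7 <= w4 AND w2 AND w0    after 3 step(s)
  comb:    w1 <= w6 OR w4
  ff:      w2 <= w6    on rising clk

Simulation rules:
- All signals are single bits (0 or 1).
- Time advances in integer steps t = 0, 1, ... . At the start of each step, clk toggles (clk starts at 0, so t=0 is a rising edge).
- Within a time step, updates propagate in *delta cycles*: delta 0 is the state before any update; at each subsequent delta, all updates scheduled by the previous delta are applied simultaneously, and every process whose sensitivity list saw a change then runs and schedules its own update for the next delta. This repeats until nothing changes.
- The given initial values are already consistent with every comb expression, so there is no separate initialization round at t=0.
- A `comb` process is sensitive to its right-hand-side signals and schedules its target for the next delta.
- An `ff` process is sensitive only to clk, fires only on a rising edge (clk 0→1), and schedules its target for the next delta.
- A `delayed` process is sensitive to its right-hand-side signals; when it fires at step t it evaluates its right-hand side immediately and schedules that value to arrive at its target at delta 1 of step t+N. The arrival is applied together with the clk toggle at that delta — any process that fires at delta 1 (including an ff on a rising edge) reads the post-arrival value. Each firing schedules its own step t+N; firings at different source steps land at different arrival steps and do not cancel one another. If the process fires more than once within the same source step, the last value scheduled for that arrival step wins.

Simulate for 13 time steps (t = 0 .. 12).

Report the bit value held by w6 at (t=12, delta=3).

t=0 Δ0: clk=0 w6=0 w1=1 w4=1 w7=1 w2=1 w0=0 w5=0 w3=0
  Δ1: clk:0→1
  Δ2: w2:1→0
  Δ3: w5:0→1
  Δ4: w6:0→1
  (4Δ to stable)
t=1 Δ0: clk=1 w6=1 w1=1 w4=1 w7=1 w2=0 w0=0 w5=1 w3=0
  Δ1: clk:1→0
  (1Δ to stable)
t=2 Δ0: clk=0 w6=1 w1=1 w4=1 w7=1 w2=0 w0=0 w5=1 w3=0
  Δ1: clk:0→1
  Δ2: w2:0→1, w3:0→1
  Δ3: w5:1→0
  Δ4: w6:1→0
  (4Δ to stable)
t=3 Δ0: clk=1 w6=0 w1=1 w4=1 w7=1 w2=1 w0=0 w5=0 w3=1
  Δ1: clk:1→0, w7:1→0
  (1Δ to stable)
t=4 Δ0: clk=0 w6=0 w1=1 w4=1 w7=0 w2=1 w0=0 w5=0 w3=1
  Δ1: clk:0→1
  Δ2: w2:1→0, w3:1→0
  Δ3: w5:0→1
  Δ4: w6:0→1
  (4Δ to stable)
t=5 Δ0: clk=1 w6=1 w1=1 w4=1 w7=0 w2=0 w0=0 w5=1 w3=0
  Δ1: clk:1→0
  (1Δ to stable)
t=6 Δ0: clk=0 w6=1 w1=1 w4=1 w7=0 w2=0 w0=0 w5=1 w3=0
  Δ1: clk:0→1
  Δ2: w2:0→1, w3:0→1
  Δ3: w5:1→0
  Δ4: w6:1→0
  (4Δ to stable)
t=7 Δ0: clk=1 w6=0 w1=1 w4=1 w7=0 w2=1 w0=0 w5=0 w3=1
  Δ1: clk:1→0
  (1Δ to stable)
t=8 Δ0: clk=0 w6=0 w1=1 w4=1 w7=0 w2=1 w0=0 w5=0 w3=1
  Δ1: clk:0→1
  Δ2: w2:1→0, w3:1→0
  Δ3: w5:0→1
  Δ4: w6:0→1
  (4Δ to stable)
t=9 Δ0: clk=1 w6=1 w1=1 w4=1 w7=0 w2=0 w0=0 w5=1 w3=0
  Δ1: clk:1→0
  (1Δ to stable)
t=10 Δ0: clk=0 w6=1 w1=1 w4=1 w7=0 w2=0 w0=0 w5=1 w3=0
  Δ1: clk:0→1
  Δ2: w2:0→1, w3:0→1
  Δ3: w5:1→0
  Δ4: w6:1→0
  (4Δ to stable)
t=11 Δ0: clk=1 w6=0 w1=1 w4=1 w7=0 w2=1 w0=0 w5=0 w3=1
  Δ1: clk:1→0
  (1Δ to stable)
t=12 Δ0: clk=0 w6=0 w1=1 w4=1 w7=0 w2=1 w0=0 w5=0 w3=1
  Δ1: clk:0→1
  Δ2: w2:1→0, w3:1→0
  Δ3: w5:0→1
  Δ4: w6:0→1
  (4Δ to stable)

0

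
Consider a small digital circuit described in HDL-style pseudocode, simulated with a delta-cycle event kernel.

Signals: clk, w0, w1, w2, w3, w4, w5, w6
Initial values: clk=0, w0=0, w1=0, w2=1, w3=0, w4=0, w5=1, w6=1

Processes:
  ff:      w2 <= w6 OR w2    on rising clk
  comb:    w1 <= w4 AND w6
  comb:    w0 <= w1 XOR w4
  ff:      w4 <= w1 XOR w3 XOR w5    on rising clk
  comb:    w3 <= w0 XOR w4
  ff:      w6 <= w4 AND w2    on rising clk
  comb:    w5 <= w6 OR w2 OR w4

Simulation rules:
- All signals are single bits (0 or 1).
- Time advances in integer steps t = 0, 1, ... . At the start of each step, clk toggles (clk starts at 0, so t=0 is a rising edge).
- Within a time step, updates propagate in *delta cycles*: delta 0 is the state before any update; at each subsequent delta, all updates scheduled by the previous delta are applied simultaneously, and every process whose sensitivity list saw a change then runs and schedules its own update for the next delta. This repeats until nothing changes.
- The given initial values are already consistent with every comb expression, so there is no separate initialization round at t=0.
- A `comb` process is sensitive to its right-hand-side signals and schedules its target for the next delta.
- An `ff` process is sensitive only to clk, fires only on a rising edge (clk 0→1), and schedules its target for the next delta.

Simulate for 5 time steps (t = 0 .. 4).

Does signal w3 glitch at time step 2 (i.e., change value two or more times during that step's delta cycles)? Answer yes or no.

no

[bits: w5,w6,w2,w0,w3,w1,w4,clk]
t=0: Δ0=11100000 Δ1=11100001 Δ2=10100011 Δ3=10111011 Δ4=10110011 | 4Δ
t=1: Δ0=10110011 Δ1=10110010 | 1Δ
t=2: Δ0=10110010 Δ1=10110011 Δ2=11110011 Δ3=11110111 Δ4=11100111 Δ5=11101111 | 5Δ
t=3: Δ0=11101111 Δ1=11101110 | 1Δ
t=4: Δ0=11101110 Δ1=11101111 | 1Δ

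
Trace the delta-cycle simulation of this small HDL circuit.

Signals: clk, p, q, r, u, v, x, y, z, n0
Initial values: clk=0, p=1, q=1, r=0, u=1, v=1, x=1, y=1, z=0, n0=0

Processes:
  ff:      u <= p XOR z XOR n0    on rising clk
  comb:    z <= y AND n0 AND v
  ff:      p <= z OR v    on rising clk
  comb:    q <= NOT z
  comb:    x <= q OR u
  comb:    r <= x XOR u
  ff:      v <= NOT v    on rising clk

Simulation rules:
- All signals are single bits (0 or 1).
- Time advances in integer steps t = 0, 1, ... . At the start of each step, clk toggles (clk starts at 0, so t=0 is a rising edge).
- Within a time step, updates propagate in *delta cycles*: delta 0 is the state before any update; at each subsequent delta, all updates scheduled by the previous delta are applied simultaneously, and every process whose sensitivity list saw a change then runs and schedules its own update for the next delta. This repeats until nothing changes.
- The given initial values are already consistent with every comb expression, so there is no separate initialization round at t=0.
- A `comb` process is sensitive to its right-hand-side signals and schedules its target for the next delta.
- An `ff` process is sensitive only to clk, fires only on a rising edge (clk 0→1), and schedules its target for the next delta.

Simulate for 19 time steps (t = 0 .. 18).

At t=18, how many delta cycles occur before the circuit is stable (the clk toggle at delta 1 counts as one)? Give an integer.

3

t=0 Δ0: r=0 n0=0 u=1 p=1 clk=0 x=1 q=1 y=1 v=1 z=0
  Δ1: clk:0→1
  Δ2: v:1→0
  (2Δ to stable)
t=1 Δ0: r=0 n0=0 u=1 p=1 clk=1 x=1 q=1 y=1 v=0 z=0
  Δ1: clk:1→0
  (1Δ to stable)
t=2 Δ0: r=0 n0=0 u=1 p=1 clk=0 x=1 q=1 y=1 v=0 z=0
  Δ1: clk:0→1
  Δ2: p:1→0, v:0→1
  (2Δ to stable)
t=3 Δ0: r=0 n0=0 u=1 p=0 clk=1 x=1 q=1 y=1 v=1 z=0
  Δ1: clk:1→0
  (1Δ to stable)
t=4 Δ0: r=0 n0=0 u=1 p=0 clk=0 x=1 q=1 y=1 v=1 z=0
  Δ1: clk:0→1
  Δ2: u:1→0, p:0→1, v:1→0
  Δ3: r:0→1
  (3Δ to stable)
t=5 Δ0: r=1 n0=0 u=0 p=1 clk=1 x=1 q=1 y=1 v=0 z=0
  Δ1: clk:1→0
  (1Δ to stable)
t=6 Δ0: r=1 n0=0 u=0 p=1 clk=0 x=1 q=1 y=1 v=0 z=0
  Δ1: clk:0→1
  Δ2: u:0→1, p:1→0, v:0→1
  Δ3: r:1→0
  (3Δ to stable)
t=7 Δ0: r=0 n0=0 u=1 p=0 clk=1 x=1 q=1 y=1 v=1 z=0
  Δ1: clk:1→0
  (1Δ to stable)
t=8 Δ0: r=0 n0=0 u=1 p=0 clk=0 x=1 q=1 y=1 v=1 z=0
  Δ1: clk:0→1
  Δ2: u:1→0, p:0→1, v:1→0
  Δ3: r:0→1
  (3Δ to stable)
t=9 Δ0: r=1 n0=0 u=0 p=1 clk=1 x=1 q=1 y=1 v=0 z=0
  Δ1: clk:1→0
  (1Δ to stable)
t=10 Δ0: r=1 n0=0 u=0 p=1 clk=0 x=1 q=1 y=1 v=0 z=0
  Δ1: clk:0→1
  Δ2: u:0→1, p:1→0, v:0→1
  Δ3: r:1→0
  (3Δ to stable)
t=11 Δ0: r=0 n0=0 u=1 p=0 clk=1 x=1 q=1 y=1 v=1 z=0
  Δ1: clk:1→0
  (1Δ to stable)
t=12 Δ0: r=0 n0=0 u=1 p=0 clk=0 x=1 q=1 y=1 v=1 z=0
  Δ1: clk:0→1
  Δ2: u:1→0, p:0→1, v:1→0
  Δ3: r:0→1
  (3Δ to stable)
t=13 Δ0: r=1 n0=0 u=0 p=1 clk=1 x=1 q=1 y=1 v=0 z=0
  Δ1: clk:1→0
  (1Δ to stable)
t=14 Δ0: r=1 n0=0 u=0 p=1 clk=0 x=1 q=1 y=1 v=0 z=0
  Δ1: clk:0→1
  Δ2: u:0→1, p:1→0, v:0→1
  Δ3: r:1→0
  (3Δ to stable)
t=15 Δ0: r=0 n0=0 u=1 p=0 clk=1 x=1 q=1 y=1 v=1 z=0
  Δ1: clk:1→0
  (1Δ to stable)
t=16 Δ0: r=0 n0=0 u=1 p=0 clk=0 x=1 q=1 y=1 v=1 z=0
  Δ1: clk:0→1
  Δ2: u:1→0, p:0→1, v:1→0
  Δ3: r:0→1
  (3Δ to stable)
t=17 Δ0: r=1 n0=0 u=0 p=1 clk=1 x=1 q=1 y=1 v=0 z=0
  Δ1: clk:1→0
  (1Δ to stable)
t=18 Δ0: r=1 n0=0 u=0 p=1 clk=0 x=1 q=1 y=1 v=0 z=0
  Δ1: clk:0→1
  Δ2: u:0→1, p:1→0, v:0→1
  Δ3: r:1→0
  (3Δ to stable)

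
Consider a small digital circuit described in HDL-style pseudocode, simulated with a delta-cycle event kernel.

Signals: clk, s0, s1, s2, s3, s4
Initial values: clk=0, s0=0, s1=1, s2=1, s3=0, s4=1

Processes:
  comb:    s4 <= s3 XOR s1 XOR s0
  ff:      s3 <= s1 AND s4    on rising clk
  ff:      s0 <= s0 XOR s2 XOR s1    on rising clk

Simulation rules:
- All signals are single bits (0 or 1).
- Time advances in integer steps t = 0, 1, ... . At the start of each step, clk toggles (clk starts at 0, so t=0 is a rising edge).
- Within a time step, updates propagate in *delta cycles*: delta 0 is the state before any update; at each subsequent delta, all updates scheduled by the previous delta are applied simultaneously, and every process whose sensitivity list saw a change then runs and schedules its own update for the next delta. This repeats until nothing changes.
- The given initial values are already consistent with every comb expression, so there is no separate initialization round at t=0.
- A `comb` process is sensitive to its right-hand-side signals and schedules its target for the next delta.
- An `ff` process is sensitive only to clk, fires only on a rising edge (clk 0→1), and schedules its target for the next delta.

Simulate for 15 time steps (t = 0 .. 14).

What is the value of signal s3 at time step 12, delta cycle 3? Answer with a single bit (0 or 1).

t0.Δ0 s4=1 s1=1 s0=0 clk=0 s3=0 s2=1
t0.Δ1 s4=1 s1=1 s0=0 clk=1 s3=0 s2=1
t0.Δ2 s4=1 s1=1 s0=0 clk=1 s3=1 s2=1
t0.Δ3 s4=0 s1=1 s0=0 clk=1 s3=1 s2=1
t1.Δ0 s4=0 s1=1 s0=0 clk=1 s3=1 s2=1
t1.Δ1 s4=0 s1=1 s0=0 clk=0 s3=1 s2=1
t2.Δ0 s4=0 s1=1 s0=0 clk=0 s3=1 s2=1
t2.Δ1 s4=0 s1=1 s0=0 clk=1 s3=1 s2=1
t2.Δ2 s4=0 s1=1 s0=0 clk=1 s3=0 s2=1
t2.Δ3 s4=1 s1=1 s0=0 clk=1 s3=0 s2=1
t3.Δ0 s4=1 s1=1 s0=0 clk=1 s3=0 s2=1
t3.Δ1 s4=1 s1=1 s0=0 clk=0 s3=0 s2=1
t4.Δ0 s4=1 s1=1 s0=0 clk=0 s3=0 s2=1
t4.Δ1 s4=1 s1=1 s0=0 clk=1 s3=0 s2=1
t4.Δ2 s4=1 s1=1 s0=0 clk=1 s3=1 s2=1
t4.Δ3 s4=0 s1=1 s0=0 clk=1 s3=1 s2=1
t5.Δ0 s4=0 s1=1 s0=0 clk=1 s3=1 s2=1
t5.Δ1 s4=0 s1=1 s0=0 clk=0 s3=1 s2=1
t6.Δ0 s4=0 s1=1 s0=0 clk=0 s3=1 s2=1
t6.Δ1 s4=0 s1=1 s0=0 clk=1 s3=1 s2=1
t6.Δ2 s4=0 s1=1 s0=0 clk=1 s3=0 s2=1
t6.Δ3 s4=1 s1=1 s0=0 clk=1 s3=0 s2=1
t7.Δ0 s4=1 s1=1 s0=0 clk=1 s3=0 s2=1
t7.Δ1 s4=1 s1=1 s0=0 clk=0 s3=0 s2=1
t8.Δ0 s4=1 s1=1 s0=0 clk=0 s3=0 s2=1
t8.Δ1 s4=1 s1=1 s0=0 clk=1 s3=0 s2=1
t8.Δ2 s4=1 s1=1 s0=0 clk=1 s3=1 s2=1
t8.Δ3 s4=0 s1=1 s0=0 clk=1 s3=1 s2=1
t9.Δ0 s4=0 s1=1 s0=0 clk=1 s3=1 s2=1
t9.Δ1 s4=0 s1=1 s0=0 clk=0 s3=1 s2=1
t10.Δ0 s4=0 s1=1 s0=0 clk=0 s3=1 s2=1
t10.Δ1 s4=0 s1=1 s0=0 clk=1 s3=1 s2=1
t10.Δ2 s4=0 s1=1 s0=0 clk=1 s3=0 s2=1
t10.Δ3 s4=1 s1=1 s0=0 clk=1 s3=0 s2=1
t11.Δ0 s4=1 s1=1 s0=0 clk=1 s3=0 s2=1
t11.Δ1 s4=1 s1=1 s0=0 clk=0 s3=0 s2=1
t12.Δ0 s4=1 s1=1 s0=0 clk=0 s3=0 s2=1
t12.Δ1 s4=1 s1=1 s0=0 clk=1 s3=0 s2=1
t12.Δ2 s4=1 s1=1 s0=0 clk=1 s3=1 s2=1
t12.Δ3 s4=0 s1=1 s0=0 clk=1 s3=1 s2=1
t13.Δ0 s4=0 s1=1 s0=0 clk=1 s3=1 s2=1
t13.Δ1 s4=0 s1=1 s0=0 clk=0 s3=1 s2=1
t14.Δ0 s4=0 s1=1 s0=0 clk=0 s3=1 s2=1
t14.Δ1 s4=0 s1=1 s0=0 clk=1 s3=1 s2=1
t14.Δ2 s4=0 s1=1 s0=0 clk=1 s3=0 s2=1
t14.Δ3 s4=1 s1=1 s0=0 clk=1 s3=0 s2=1

1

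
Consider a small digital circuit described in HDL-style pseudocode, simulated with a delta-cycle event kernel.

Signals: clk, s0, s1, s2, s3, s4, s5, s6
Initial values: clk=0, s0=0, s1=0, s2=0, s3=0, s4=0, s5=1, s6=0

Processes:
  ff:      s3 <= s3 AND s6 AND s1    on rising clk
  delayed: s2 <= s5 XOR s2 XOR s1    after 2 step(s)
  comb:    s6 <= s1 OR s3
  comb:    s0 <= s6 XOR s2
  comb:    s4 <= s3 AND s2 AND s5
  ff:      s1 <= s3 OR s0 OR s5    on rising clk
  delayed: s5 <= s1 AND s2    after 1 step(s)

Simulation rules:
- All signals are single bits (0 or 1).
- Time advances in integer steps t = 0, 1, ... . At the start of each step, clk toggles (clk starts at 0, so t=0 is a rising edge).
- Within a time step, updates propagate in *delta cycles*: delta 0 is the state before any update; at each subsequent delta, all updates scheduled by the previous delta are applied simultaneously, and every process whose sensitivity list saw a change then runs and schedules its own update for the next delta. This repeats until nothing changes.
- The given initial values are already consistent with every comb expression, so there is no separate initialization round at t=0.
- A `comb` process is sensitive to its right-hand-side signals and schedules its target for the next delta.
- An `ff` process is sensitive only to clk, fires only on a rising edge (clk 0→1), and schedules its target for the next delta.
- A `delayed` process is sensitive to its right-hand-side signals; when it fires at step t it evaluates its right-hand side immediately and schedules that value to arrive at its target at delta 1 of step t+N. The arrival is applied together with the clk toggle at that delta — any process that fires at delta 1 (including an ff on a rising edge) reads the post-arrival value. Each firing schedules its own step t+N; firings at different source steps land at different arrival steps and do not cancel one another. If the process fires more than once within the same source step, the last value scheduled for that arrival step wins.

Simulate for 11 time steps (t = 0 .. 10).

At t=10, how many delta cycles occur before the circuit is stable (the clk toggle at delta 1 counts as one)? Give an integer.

t0.Δ0 s1=0 clk=0 s4=0 s3=0 s2=0 s6=0 s0=0 s5=1
t0.Δ1 s1=0 clk=1 s4=0 s3=0 s2=0 s6=0 s0=0 s5=1
t0.Δ2 s1=1 clk=1 s4=0 s3=0 s2=0 s6=0 s0=0 s5=1
t0.Δ3 s1=1 clk=1 s4=0 s3=0 s2=0 s6=1 s0=0 s5=1
t0.Δ4 s1=1 clk=1 s4=0 s3=0 s2=0 s6=1 s0=1 s5=1
t1.Δ0 s1=1 clk=1 s4=0 s3=0 s2=0 s6=1 s0=1 s5=1
t1.Δ1 s1=1 clk=0 s4=0 s3=0 s2=0 s6=1 s0=1 s5=0
t2.Δ0 s1=1 clk=0 s4=0 s3=0 s2=0 s6=1 s0=1 s5=0
t2.Δ1 s1=1 clk=1 s4=0 s3=0 s2=0 s6=1 s0=1 s5=0
t3.Δ0 s1=1 clk=1 s4=0 s3=0 s2=0 s6=1 s0=1 s5=0
t3.Δ1 s1=1 clk=0 s4=0 s3=0 s2=1 s6=1 s0=1 s5=0
t3.Δ2 s1=1 clk=0 s4=0 s3=0 s2=1 s6=1 s0=0 s5=0
t4.Δ0 s1=1 clk=0 s4=0 s3=0 s2=1 s6=1 s0=0 s5=0
t4.Δ1 s1=1 clk=1 s4=0 s3=0 s2=1 s6=1 s0=0 s5=1
t5.Δ0 s1=1 clk=1 s4=0 s3=0 s2=1 s6=1 s0=0 s5=1
t5.Δ1 s1=1 clk=0 s4=0 s3=0 s2=0 s6=1 s0=0 s5=1
t5.Δ2 s1=1 clk=0 s4=0 s3=0 s2=0 s6=1 s0=1 s5=1
t6.Δ0 s1=1 clk=0 s4=0 s3=0 s2=0 s6=1 s0=1 s5=1
t6.Δ1 s1=1 clk=1 s4=0 s3=0 s2=1 s6=1 s0=1 s5=0
t6.Δ2 s1=1 clk=1 s4=0 s3=0 s2=1 s6=1 s0=0 s5=0
t7.Δ0 s1=1 clk=1 s4=0 s3=0 s2=1 s6=1 s0=0 s5=0
t7.Δ1 s1=1 clk=0 s4=0 s3=0 s2=0 s6=1 s0=0 s5=1
t7.Δ2 s1=1 clk=0 s4=0 s3=0 s2=0 s6=1 s0=1 s5=1
t8.Δ0 s1=1 clk=0 s4=0 s3=0 s2=0 s6=1 s0=1 s5=1
t8.Δ1 s1=1 clk=1 s4=0 s3=0 s2=0 s6=1 s0=1 s5=0
t9.Δ0 s1=1 clk=1 s4=0 s3=0 s2=0 s6=1 s0=1 s5=0
t9.Δ1 s1=1 clk=0 s4=0 s3=0 s2=0 s6=1 s0=1 s5=0
t10.Δ0 s1=1 clk=0 s4=0 s3=0 s2=0 s6=1 s0=1 s5=0
t10.Δ1 s1=1 clk=1 s4=0 s3=0 s2=1 s6=1 s0=1 s5=0
t10.Δ2 s1=1 clk=1 s4=0 s3=0 s2=1 s6=1 s0=0 s5=0

2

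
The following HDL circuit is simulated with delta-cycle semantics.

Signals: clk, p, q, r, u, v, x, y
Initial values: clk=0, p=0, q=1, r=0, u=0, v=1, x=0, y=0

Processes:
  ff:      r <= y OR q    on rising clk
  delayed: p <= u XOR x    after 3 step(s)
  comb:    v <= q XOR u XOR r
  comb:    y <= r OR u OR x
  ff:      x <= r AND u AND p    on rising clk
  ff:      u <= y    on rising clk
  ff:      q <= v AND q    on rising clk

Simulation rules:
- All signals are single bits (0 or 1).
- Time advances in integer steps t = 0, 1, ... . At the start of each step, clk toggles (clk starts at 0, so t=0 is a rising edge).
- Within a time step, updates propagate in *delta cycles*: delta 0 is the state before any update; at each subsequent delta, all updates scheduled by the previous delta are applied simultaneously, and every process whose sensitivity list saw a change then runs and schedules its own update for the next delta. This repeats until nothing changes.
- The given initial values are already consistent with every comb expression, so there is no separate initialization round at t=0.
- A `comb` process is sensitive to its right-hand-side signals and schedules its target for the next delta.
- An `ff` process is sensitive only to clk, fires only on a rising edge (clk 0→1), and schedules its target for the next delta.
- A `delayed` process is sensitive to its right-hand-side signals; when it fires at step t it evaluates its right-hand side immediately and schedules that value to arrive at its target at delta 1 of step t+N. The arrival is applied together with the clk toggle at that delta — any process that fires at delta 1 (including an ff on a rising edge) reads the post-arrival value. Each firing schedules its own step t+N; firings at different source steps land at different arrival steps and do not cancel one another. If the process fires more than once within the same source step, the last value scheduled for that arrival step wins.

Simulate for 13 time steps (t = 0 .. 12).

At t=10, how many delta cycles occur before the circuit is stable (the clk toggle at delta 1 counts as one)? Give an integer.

2

t=0 Δ0: clk=0 u=0 v=1 r=0 x=0 y=0 q=1 p=0
  Δ1: clk:0→1
  Δ2: r:0→1
  Δ3: v:1→0, y:0→1
  (3Δ to stable)
t=1 Δ0: clk=1 u=0 v=0 r=1 x=0 y=1 q=1 p=0
  Δ1: clk:1→0
  (1Δ to stable)
t=2 Δ0: clk=0 u=0 v=0 r=1 x=0 y=1 q=1 p=0
  Δ1: clk:0→1
  Δ2: u:0→1, q:1→0
  (2Δ to stable)
t=3 Δ0: clk=1 u=1 v=0 r=1 x=0 y=1 q=0 p=0
  Δ1: clk:1→0
  (1Δ to stable)
t=4 Δ0: clk=0 u=1 v=0 r=1 x=0 y=1 q=0 p=0
  Δ1: clk:0→1
  (1Δ to stable)
t=5 Δ0: clk=1 u=1 v=0 r=1 x=0 y=1 q=0 p=0
  Δ1: clk:1→0, p:0→1
  (1Δ to stable)
t=6 Δ0: clk=0 u=1 v=0 r=1 x=0 y=1 q=0 p=1
  Δ1: clk:0→1
  Δ2: x:0→1
  (2Δ to stable)
t=7 Δ0: clk=1 u=1 v=0 r=1 x=1 y=1 q=0 p=1
  Δ1: clk:1→0
  (1Δ to stable)
t=8 Δ0: clk=0 u=1 v=0 r=1 x=1 y=1 q=0 p=1
  Δ1: clk:0→1
  (1Δ to stable)
t=9 Δ0: clk=1 u=1 v=0 r=1 x=1 y=1 q=0 p=1
  Δ1: clk:1→0, p:1→0
  (1Δ to stable)
t=10 Δ0: clk=0 u=1 v=0 r=1 x=1 y=1 q=0 p=0
  Δ1: clk:0→1
  Δ2: x:1→0
  (2Δ to stable)
t=11 Δ0: clk=1 u=1 v=0 r=1 x=0 y=1 q=0 p=0
  Δ1: clk:1→0
  (1Δ to stable)
t=12 Δ0: clk=0 u=1 v=0 r=1 x=0 y=1 q=0 p=0
  Δ1: clk:0→1
  (1Δ to stable)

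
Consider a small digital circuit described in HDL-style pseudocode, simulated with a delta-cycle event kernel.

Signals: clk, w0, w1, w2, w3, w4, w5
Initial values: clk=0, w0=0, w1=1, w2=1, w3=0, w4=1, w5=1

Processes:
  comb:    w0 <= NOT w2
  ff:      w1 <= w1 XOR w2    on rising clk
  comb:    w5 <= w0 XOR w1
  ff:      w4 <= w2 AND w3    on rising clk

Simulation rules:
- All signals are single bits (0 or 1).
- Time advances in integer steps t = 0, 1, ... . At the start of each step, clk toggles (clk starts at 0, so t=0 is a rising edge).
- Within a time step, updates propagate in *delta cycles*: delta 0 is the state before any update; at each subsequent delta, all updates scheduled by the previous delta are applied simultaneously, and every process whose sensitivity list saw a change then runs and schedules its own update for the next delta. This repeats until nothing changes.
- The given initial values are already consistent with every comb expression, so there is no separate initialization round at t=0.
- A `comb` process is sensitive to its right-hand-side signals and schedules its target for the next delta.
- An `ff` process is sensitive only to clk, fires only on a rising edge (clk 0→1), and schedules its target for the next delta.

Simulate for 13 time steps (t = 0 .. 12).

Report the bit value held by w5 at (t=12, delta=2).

1

t=0 Δ0: w3=0 w5=1 w1=1 clk=0 w4=1 w0=0 w2=1
  Δ1: clk:0→1
  Δ2: w1:1→0, w4:1→0
  Δ3: w5:1→0
  (3Δ to stable)
t=1 Δ0: w3=0 w5=0 w1=0 clk=1 w4=0 w0=0 w2=1
  Δ1: clk:1→0
  (1Δ to stable)
t=2 Δ0: w3=0 w5=0 w1=0 clk=0 w4=0 w0=0 w2=1
  Δ1: clk:0→1
  Δ2: w1:0→1
  Δ3: w5:0→1
  (3Δ to stable)
t=3 Δ0: w3=0 w5=1 w1=1 clk=1 w4=0 w0=0 w2=1
  Δ1: clk:1→0
  (1Δ to stable)
t=4 Δ0: w3=0 w5=1 w1=1 clk=0 w4=0 w0=0 w2=1
  Δ1: clk:0→1
  Δ2: w1:1→0
  Δ3: w5:1→0
  (3Δ to stable)
t=5 Δ0: w3=0 w5=0 w1=0 clk=1 w4=0 w0=0 w2=1
  Δ1: clk:1→0
  (1Δ to stable)
t=6 Δ0: w3=0 w5=0 w1=0 clk=0 w4=0 w0=0 w2=1
  Δ1: clk:0→1
  Δ2: w1:0→1
  Δ3: w5:0→1
  (3Δ to stable)
t=7 Δ0: w3=0 w5=1 w1=1 clk=1 w4=0 w0=0 w2=1
  Δ1: clk:1→0
  (1Δ to stable)
t=8 Δ0: w3=0 w5=1 w1=1 clk=0 w4=0 w0=0 w2=1
  Δ1: clk:0→1
  Δ2: w1:1→0
  Δ3: w5:1→0
  (3Δ to stable)
t=9 Δ0: w3=0 w5=0 w1=0 clk=1 w4=0 w0=0 w2=1
  Δ1: clk:1→0
  (1Δ to stable)
t=10 Δ0: w3=0 w5=0 w1=0 clk=0 w4=0 w0=0 w2=1
  Δ1: clk:0→1
  Δ2: w1:0→1
  Δ3: w5:0→1
  (3Δ to stable)
t=11 Δ0: w3=0 w5=1 w1=1 clk=1 w4=0 w0=0 w2=1
  Δ1: clk:1→0
  (1Δ to stable)
t=12 Δ0: w3=0 w5=1 w1=1 clk=0 w4=0 w0=0 w2=1
  Δ1: clk:0→1
  Δ2: w1:1→0
  Δ3: w5:1→0
  (3Δ to stable)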